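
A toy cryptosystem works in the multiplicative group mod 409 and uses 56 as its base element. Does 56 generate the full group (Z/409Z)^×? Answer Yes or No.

Yes

φ(409) = 409 − 1 = 408 = 2^3 · 3 · 17.
An element g generates (Z/409Z)^× iff g^(408/q) ≢ 1 (mod 409) for each prime q ∈ {2, 3, 17}.
56^204 ≡ 408 (mod 409)  [q = 2: ≢ 1 ✓]
56^136 ≡ 53 (mod 409)  [q = 3: ≢ 1 ✓]
56^24 ≡ 30 (mod 409)  [q = 17: ≢ 1 ✓]
Every test exponent gives a nontrivial residue, hence 56 generates the full group.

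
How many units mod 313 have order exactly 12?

φ(313) = 313 − 1 = 312 = 2^3 · 3 · 13.
(Z/313Z)^× is cyclic (|G| = 312); a cyclic group of order m has exactly φ(d) elements of each order d | m, and none otherwise.
12 = 2^2 · 3 divides 312, and φ(12) = 4.

4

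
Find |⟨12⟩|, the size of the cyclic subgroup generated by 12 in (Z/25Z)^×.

ord(12) | φ(25) = φ(5^2) = 5·(5−1) = 20 = 2^2 · 5.
Divisors of 20: 1, 2, 4, 5, 10, 20.
Check 12^d mod 25 for each divisor in increasing order:
12^1 ≡ 12 (mod 25)
12^2 ≡ 19 (mod 25)
12^4 ≡ 11 (mod 25)
12^5 ≡ 7 (mod 25)
12^10 ≡ 24 (mod 25)
12^20 ≡ 1 (mod 25) ✓
So ord_25(12) = 20.

20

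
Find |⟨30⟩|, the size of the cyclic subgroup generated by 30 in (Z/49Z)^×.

3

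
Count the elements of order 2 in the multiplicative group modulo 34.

φ(34) = φ(2)·φ(17) = 1·16 = 16 = 2^4.
In a cyclic group of order 16, there are φ(d) elements of order d for each divisor d of 16, and zero for non-divisors.
2 | 16, and φ(2) = 2 − 1 = 1.

1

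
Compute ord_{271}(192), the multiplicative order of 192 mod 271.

90

The order of 192 must divide φ(271) = 271 − 1 = 270 = 2 · 3^3 · 5.
Divisors of 270: 1, 2, 3, 5, 6, 9, 10, 15, 18, 27, 30, 45, 54, 90, 135, 270.
Compute 192^d (mod 271) for the divisors d until we hit 1:
192^1 ≡ 192
192^2 ≡ 8
192^3 ≡ 181
192^5 ≡ 93
192^6 ≡ 241
192^9 ≡ 261
192^10 ≡ 248
192^15 ≡ 29
192^18 ≡ 100
192^27 ≡ 84
192^30 ≡ 28
192^45 ≡ 270
192^54 ≡ 10
192^90 ≡ 1
Hence ord(192) = 90.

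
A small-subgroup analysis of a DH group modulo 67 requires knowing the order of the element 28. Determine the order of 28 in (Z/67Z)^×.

Since 28 ∈ (Z/67Z)^×, its order divides φ(67) = 67 − 1 = 66 = 2 · 3 · 11.
Divisors of 66: 1, 2, 3, 6, 11, 22, 33, 66.
Compute 28^d (mod 67) for the divisors d until we hit 1:
28^1 ≡ 28 (mod 67)
28^2 ≡ 47 (mod 67)
28^3 ≡ 43 (mod 67)
28^6 ≡ 40 (mod 67)
28^11 ≡ 38 (mod 67)
28^22 ≡ 37 (mod 67)
28^33 ≡ 66 (mod 67)
28^66 ≡ 1 (mod 67) ✓
The smallest such exponent is 66, so the order of 28 is 66.

66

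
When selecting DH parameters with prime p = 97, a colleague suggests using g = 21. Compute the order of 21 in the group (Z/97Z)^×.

By Lagrange's theorem, ord_97(21) divides φ(97) = 97 − 1 = 96 = 2^5 · 3.
Divisors of 96: 1, 2, 3, 4, 6, 8, 12, 16, 24, 32, 48, 96.
Evaluate successive powers at the divisors of 96:
21^1 ≡ 21 (mod 97)
21^2 ≡ 53 (mod 97)
21^3 ≡ 46 (mod 97)
21^4 ≡ 93 (mod 97)
21^6 ≡ 79 (mod 97)
21^8 ≡ 16 (mod 97)
21^12 ≡ 33 (mod 97)
21^16 ≡ 62 (mod 97)
21^24 ≡ 22 (mod 97)
21^32 ≡ 61 (mod 97)
21^48 ≡ 96 (mod 97)
21^96 ≡ 1 (mod 97) ✓
Hence ord(21) = 96.

96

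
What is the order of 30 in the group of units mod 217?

6

ord(30) | φ(217) = φ(7·31) = (7−1)·(31−1) = 6·30 = 180 = 2^2 · 3^2 · 5.
Divisors of 180: 1, 2, 3, 4, 5, 6, 9, 10, 12, 15, 18, 20, 30, 36, 45, 60, 90, 180.
Evaluate successive powers at the divisors of 180:
30^1 ≡ 30 (mod 217)
30^2 ≡ 32 (mod 217)
30^3 ≡ 92 (mod 217)
30^4 ≡ 156 (mod 217)
30^5 ≡ 123 (mod 217)
30^6 ≡ 1 (mod 217) ✓
The smallest such exponent is 6, so the order of 30 is 6.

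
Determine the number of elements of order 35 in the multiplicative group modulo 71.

24

φ(71) = 71 − 1 = 70 = 2 · 5 · 7.
In a cyclic group of order 70, there are φ(d) elements of order d for each divisor d of 70, and zero for non-divisors.
35 = 5 · 7 divides 70, and φ(35) = 24.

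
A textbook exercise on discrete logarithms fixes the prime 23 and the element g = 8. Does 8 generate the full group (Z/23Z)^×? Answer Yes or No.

No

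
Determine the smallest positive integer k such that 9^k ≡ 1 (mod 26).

ord(9) | φ(26) = φ(2)·φ(13) = 1·12 = 12 = 2^2 · 3.
Divisors of 12: 1, 2, 3, 4, 6, 12.
Test each divisor d:
9^1 ≡ 9 (mod 26)
9^2 ≡ 3 (mod 26)
9^3 ≡ 1 (mod 26) ✓
Hence ord(9) = 3.

3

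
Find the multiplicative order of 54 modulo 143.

12

By Lagrange's theorem, ord_143(54) divides φ(143) = φ(11·13) = (11−1)·(13−1) = 10·12 = 120 = 2^3 · 3 · 5.
Divisors of 120: 1, 2, 3, 4, 5, 6, 8, 10, 12, 15, 20, 24, 30, 40, 60, 120.
Evaluate successive powers at the divisors of 120:
54^1 ≡ 54 (mod 143)
54^2 ≡ 56 (mod 143)
54^3 ≡ 21 (mod 143)
54^4 ≡ 133 (mod 143)
54^5 ≡ 32 (mod 143)
54^6 ≡ 12 (mod 143)
54^8 ≡ 100 (mod 143)
54^10 ≡ 23 (mod 143)
54^12 ≡ 1 (mod 143) ✓
The smallest such exponent is 12, so the order of 54 is 12.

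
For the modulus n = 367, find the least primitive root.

φ(367) = 367 − 1 = 366 = 2 · 3 · 61.
g is a primitive root iff g^(366/q) ≢ 1 (mod 367) for each prime q ∈ {2, 3, 61}.
g = 2: 2^183 ≡ 1 — hits 1, so not a primitive root.
g = 3: 3^183 ≡ 366; 3^122 ≡ 1 — hits 1, so not a primitive root.
g = 4: 4^183 ≡ 1 — hits 1, so not a primitive root.
g = 5: 5^183 ≡ 366; 5^122 ≡ 1 — hits 1, so not a primitive root.
g = 6: 6^183 ≡ 366; 6^122 ≡ 283; 6^6 ≡ 47 — none is 1, so 6 is a primitive root.
Hence the least primitive root of 367 is 6.

6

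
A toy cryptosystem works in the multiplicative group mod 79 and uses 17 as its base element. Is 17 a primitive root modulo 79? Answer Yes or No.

φ(79) = 79 − 1 = 78 = 2 · 3 · 13.
Test 17^(78/q) mod 79 for each prime factor q of 78:
17^39 ≡ 78 (mod 79)  [q = 2: ≢ 1 ✓]
17^26 ≡ 1 (mod 79)  [q = 3: ≡ 1 ✗]
17^6 ≡ 67 (mod 79)  [q = 13: ≢ 1 ✓]
Since 17^26 ≡ 1, the order of 17 divides 26 < 78, so 17 is not a primitive root.

No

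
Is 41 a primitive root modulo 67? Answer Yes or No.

Yes

φ(67) = 67 − 1 = 66 = 2 · 3 · 11.
An element g generates (Z/67Z)^× iff g^(66/q) ≢ 1 (mod 67) for each prime q ∈ {2, 3, 11}.
41^33 ≡ 66 (mod 67)  [q = 2: ≢ 1 ✓]
41^22 ≡ 29 (mod 67)  [q = 3: ≢ 1 ✓]
41^6 ≡ 15 (mod 67)  [q = 11: ≢ 1 ✓]
Every test exponent gives a nontrivial residue, hence 41 generates the full group.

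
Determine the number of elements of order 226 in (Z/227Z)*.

112

φ(227) = 227 − 1 = 226 = 2 · 113.
(Z/227Z)^× is cyclic (|G| = 226); a cyclic group of order m has exactly φ(d) elements of each order d | m, and none otherwise.
226 = 2 · 113 divides 226, and φ(226) = 112.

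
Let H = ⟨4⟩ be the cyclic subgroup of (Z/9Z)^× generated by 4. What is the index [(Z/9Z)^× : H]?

The order of 4 must divide φ(9) = φ(3^2) = 3·(3−1) = 6 = 2 · 3.
Divisors of 6: 1, 2, 3, 6.
Check 4^d mod 9 for each divisor in increasing order:
4^1 ≡ 4 (mod 9)
4^2 ≡ 7 (mod 9)
4^3 ≡ 1 (mod 9) ✓
So ord_9(4) = 3, hence |⟨4⟩| = 3.
Index = |(Z/9Z)^×| / |⟨4⟩| = 6 / 3 = 2.

2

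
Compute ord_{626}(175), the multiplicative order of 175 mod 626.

104

ord(175) | φ(626) = φ(2)·φ(313) = 1·312 = 312 = 2^3 · 3 · 13.
Divisors of 312: 1, 2, 3, 4, 6, 8, 12, 13, 24, 26, 39, 52, 78, 104, 156, 312.
Test each divisor d:
175^1 ≡ 175
175^2 ≡ 577
175^3 ≡ 189
175^4 ≡ 523
175^6 ≡ 39
175^8 ≡ 593
175^12 ≡ 269
175^13 ≡ 125
175^24 ≡ 371
175^26 ≡ 601
175^39 ≡ 5
175^52 ≡ 625
175^78 ≡ 25
175^104 ≡ 1
The smallest such exponent is 104, so the order of 175 is 104.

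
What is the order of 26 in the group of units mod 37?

3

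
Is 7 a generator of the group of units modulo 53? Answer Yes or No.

No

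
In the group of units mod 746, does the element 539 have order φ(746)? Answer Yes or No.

φ(746) = φ(2)·φ(373) = 1·372 = 372 = 2^2 · 3 · 31.
It suffices to check that the order of 539 is not a proper divisor of 372: compute 539^(372/q) for q ∈ {2, 3, 31}.
539^186 ≡ 745 (mod 746)  [q = 2: ≢ 1 ✓]
539^124 ≡ 461 (mod 746)  [q = 3: ≢ 1 ✓]
539^12 ≡ 289 (mod 746)  [q = 31: ≢ 1 ✓]
All checks pass, so 539 has order 372 and is a primitive root modulo 746.

Yes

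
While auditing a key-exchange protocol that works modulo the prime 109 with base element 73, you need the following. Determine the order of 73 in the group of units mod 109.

27

By Lagrange's theorem, ord_109(73) divides φ(109) = 109 − 1 = 108 = 2^2 · 3^3.
Divisors of 108: 1, 2, 3, 4, 6, 9, 12, 18, 27, 36, 54, 108.
Compute 73^d (mod 109) for the divisors d until we hit 1:
73^1 ≡ 73 (mod 109)
73^2 ≡ 97 (mod 109)
73^3 ≡ 105 (mod 109)
73^4 ≡ 35 (mod 109)
73^6 ≡ 16 (mod 109)
73^9 ≡ 45 (mod 109)
73^12 ≡ 38 (mod 109)
73^18 ≡ 63 (mod 109)
73^27 ≡ 1 (mod 109) ✓
The smallest such exponent is 27, so the order of 73 is 27.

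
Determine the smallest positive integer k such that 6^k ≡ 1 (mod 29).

14

The order of 6 must divide φ(29) = 29 − 1 = 28 = 2^2 · 7.
Divisors of 28: 1, 2, 4, 7, 14, 28.
Test each divisor d:
6^1 ≡ 6
6^2 ≡ 7
6^4 ≡ 20
6^7 ≡ 28
6^14 ≡ 1
Therefore the multiplicative order of 6 modulo 29 is 14.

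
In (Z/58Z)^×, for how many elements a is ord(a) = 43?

φ(58) = φ(2)·φ(29) = 1·28 = 28 = 2^2 · 7.
Since (Z/58Z)^× is cyclic of order 28, the number of elements of order d is φ(d) when d | 28 and 0 otherwise.
43 does not divide 28, so no element of (Z/58Z)^× has order 43.

0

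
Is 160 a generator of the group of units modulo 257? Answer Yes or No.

Yes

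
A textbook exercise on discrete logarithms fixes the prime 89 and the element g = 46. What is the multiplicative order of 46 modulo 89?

ord(46) | φ(89) = 89 − 1 = 88 = 2^3 · 11.
Divisors of 88: 1, 2, 4, 8, 11, 22, 44, 88.
Check 46^d mod 89 for each divisor in increasing order:
46^1 ≡ 46
46^2 ≡ 69
46^4 ≡ 44
46^8 ≡ 67
46^11 ≡ 37
46^22 ≡ 34
46^44 ≡ 88
46^88 ≡ 1
The smallest such exponent is 88, so the order of 46 is 88.

88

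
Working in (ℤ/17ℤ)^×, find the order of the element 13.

4

By Lagrange's theorem, ord_17(13) divides φ(17) = 17 − 1 = 16 = 2^4.
Divisors of 16: 1, 2, 4, 8, 16.
Test each divisor d:
13^1 ≡ 13 (mod 17)
13^2 ≡ 16 (mod 17)
13^4 ≡ 1 (mod 17) ✓
So ord_17(13) = 4.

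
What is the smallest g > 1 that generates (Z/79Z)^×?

3

φ(79) = 79 − 1 = 78 = 2 · 3 · 13.
g is a primitive root iff g^(78/q) ≢ 1 (mod 79) for each prime q ∈ {2, 3, 13}.
g = 2: 2^39 ≡ 1 — hits 1, so not a primitive root.
g = 3: 3^39 ≡ 78; 3^26 ≡ 23; 3^6 ≡ 18 — none is 1, so 3 is a primitive root.
So 3 is the smallest generator of (Z/79Z)^×.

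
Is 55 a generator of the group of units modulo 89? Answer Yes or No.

φ(89) = 89 − 1 = 88 = 2^3 · 11.
55 is a primitive root mod 89 iff 55^(φ(89)/q) ≢ 1 for every prime q | φ(89), i.e. q ∈ {2, 11}.
55^44 ≡ 1 (mod 89)  [q = 2: ≡ 1 ✗]
55^8 ≡ 1 (mod 89)  [q = 11: ≡ 1 ✗]
Since 55^44 ≡ 1, the order of 55 divides 44 < 88, so 55 is not a primitive root.

No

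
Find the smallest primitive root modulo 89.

3

φ(89) = 89 − 1 = 88 = 2^3 · 11.
Test candidates g = 2, 3, … against the prime factors q ∈ {2, 11} of φ(89): g is a generator iff g^(88/q) ≢ 1 for every such q.
g = 2: 2^44 ≡ 1 — hits 1, so not a primitive root.
g = 3: 3^44 ≡ 88; 3^8 ≡ 64 — none is 1, so 3 is a primitive root.
So 3 is the smallest generator of (Z/89Z)^×.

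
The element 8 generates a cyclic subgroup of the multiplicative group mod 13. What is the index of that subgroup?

3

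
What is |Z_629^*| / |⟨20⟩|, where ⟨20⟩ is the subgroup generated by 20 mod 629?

4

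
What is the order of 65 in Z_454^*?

113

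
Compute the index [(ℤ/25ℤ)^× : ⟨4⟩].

By Lagrange's theorem, ord_25(4) divides φ(25) = φ(5^2) = 5·(5−1) = 20 = 2^2 · 5.
Divisors of 20: 1, 2, 4, 5, 10, 20.
Test each divisor d:
4^1 ≡ 4
4^2 ≡ 16
4^4 ≡ 6
4^5 ≡ 24
4^10 ≡ 1
The order of 4 is 10, so the subgroup it generates has 10 elements.
The index is φ(25) / ord(4) = 20 / 10 = 2.

2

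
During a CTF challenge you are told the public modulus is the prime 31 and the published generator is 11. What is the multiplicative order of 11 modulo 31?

Since 11 ∈ (Z/31Z)^×, its order divides φ(31) = 31 − 1 = 30 = 2 · 3 · 5.
Divisors of 30: 1, 2, 3, 5, 6, 10, 15, 30.
Check 11^d mod 31 for each divisor in increasing order:
11^1 ≡ 11
11^2 ≡ 28
11^3 ≡ 29
11^5 ≡ 6
11^6 ≡ 4
11^10 ≡ 5
11^15 ≡ 30
11^30 ≡ 1
Therefore the multiplicative order of 11 modulo 31 is 30.

30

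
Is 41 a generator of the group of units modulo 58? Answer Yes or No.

No

φ(58) = φ(2)·φ(29) = 1·28 = 28 = 2^2 · 7.
It suffices to check that the order of 41 is not a proper divisor of 28: compute 41^(28/q) for q ∈ {2, 7}.
41^14 ≡ 57 (mod 58)  [q = 2: ≢ 1 ✓]
41^4 ≡ 1 (mod 58)  [q = 7: ≡ 1 ✗]
The check at q = 7 fails, so 41 generates a proper subgroup.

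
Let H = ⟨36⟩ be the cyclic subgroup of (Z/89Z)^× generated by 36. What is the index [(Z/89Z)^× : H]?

ord(36) | φ(89) = 89 − 1 = 88 = 2^3 · 11.
Divisors of 88: 1, 2, 4, 8, 11, 22, 44, 88.
Evaluate successive powers at the divisors of 88:
36^1 ≡ 36 (mod 89)
36^2 ≡ 50 (mod 89)
36^4 ≡ 8 (mod 89)
36^8 ≡ 64 (mod 89)
36^11 ≡ 34 (mod 89)
36^22 ≡ 88 (mod 89)
36^44 ≡ 1 (mod 89) ✓
So ord_89(36) = 44, hence |⟨36⟩| = 44.
Index = |(Z/89Z)^×| / |⟨36⟩| = 88 / 44 = 2.

2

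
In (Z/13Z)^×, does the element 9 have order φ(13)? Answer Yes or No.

No

φ(13) = 13 − 1 = 12 = 2^2 · 3.
9 is a primitive root mod 13 iff 9^(φ(13)/q) ≢ 1 for every prime q | φ(13), i.e. q ∈ {2, 3}.
9^6 ≡ 1 (mod 13)  [q = 2: ≡ 1 ✗]
9^4 ≡ 9 (mod 13)  [q = 3: ≢ 1 ✓]
Since 9^6 ≡ 1, the order of 9 divides 6 < 12, so 9 is not a primitive root.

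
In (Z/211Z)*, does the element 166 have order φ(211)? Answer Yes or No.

φ(211) = 211 − 1 = 210 = 2 · 3 · 5 · 7.
It suffices to check that the order of 166 is not a proper divisor of 210: compute 166^(210/q) for q ∈ {2, 3, 5, 7}.
166^105 ≡ 210 (mod 211)  [q = 2: ≢ 1 ✓]
166^70 ≡ 14 (mod 211)  [q = 3: ≢ 1 ✓]
166^42 ≡ 188 (mod 211)  [q = 5: ≢ 1 ✓]
166^30 ≡ 171 (mod 211)  [q = 7: ≢ 1 ✓]
None equal 1, so ord_211(166) = 210: 166 is a primitive root.

Yes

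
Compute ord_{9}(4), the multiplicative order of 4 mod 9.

By Lagrange's theorem, ord_9(4) divides φ(9) = φ(3^2) = 3·(3−1) = 6 = 2 · 3.
Divisors of 6: 1, 2, 3, 6.
Test each divisor d:
4^1 ≡ 4
4^2 ≡ 7
4^3 ≡ 1
The smallest such exponent is 3, so the order of 4 is 3.

3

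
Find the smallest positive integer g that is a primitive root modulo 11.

2

φ(11) = 11 − 1 = 10 = 2 · 5.
g is a primitive root iff g^(10/q) ≢ 1 (mod 11) for each prime q ∈ {2, 5}.
g = 2: 2^5 ≡ 10; 2^2 ≡ 4 — none is 1, so 2 is a primitive root.
So 2 is the smallest generator of (Z/11Z)^×.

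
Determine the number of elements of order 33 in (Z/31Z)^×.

φ(31) = 31 − 1 = 30 = 2 · 3 · 5.
Since (Z/31Z)^× is cyclic of order 30, the number of elements of order d is φ(d) when d | 30 and 0 otherwise.
33 does not divide 30, so no element of (Z/31Z)^× has order 33.

0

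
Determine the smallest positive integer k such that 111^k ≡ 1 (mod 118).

The order of 111 must divide φ(118) = φ(2)·φ(59) = 1·58 = 58 = 2 · 29.
Divisors of 58: 1, 2, 29, 58.
Check 111^d mod 118 for each divisor in increasing order:
111^1 ≡ 111 (mod 118)
111^2 ≡ 49 (mod 118)
111^29 ≡ 117 (mod 118)
111^58 ≡ 1 (mod 118) ✓
Hence ord(111) = 58.

58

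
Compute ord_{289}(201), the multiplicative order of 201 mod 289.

272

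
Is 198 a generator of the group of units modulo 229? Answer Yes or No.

φ(229) = 229 − 1 = 228 = 2^2 · 3 · 19.
Test 198^(228/q) mod 229 for each prime factor q of 228:
198^114 ≡ 228 (mod 229)  [q = 2: ≢ 1 ✓]
198^76 ≡ 94 (mod 229)  [q = 3: ≢ 1 ✓]
198^12 ≡ 60 (mod 229)  [q = 19: ≢ 1 ✓]
All checks pass, so 198 has order 228 and is a primitive root modulo 229.

Yes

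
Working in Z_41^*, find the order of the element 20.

20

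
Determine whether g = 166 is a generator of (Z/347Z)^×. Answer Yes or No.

Yes

φ(347) = 347 − 1 = 346 = 2 · 173.
166 is a primitive root mod 347 iff 166^(φ(347)/q) ≢ 1 for every prime q | φ(347), i.e. q ∈ {2, 173}.
166^173 ≡ 346 (mod 347)  [q = 2: ≢ 1 ✓]
166^2 ≡ 143 (mod 347)  [q = 173: ≢ 1 ✓]
None equal 1, so ord_347(166) = 346: 166 is a primitive root.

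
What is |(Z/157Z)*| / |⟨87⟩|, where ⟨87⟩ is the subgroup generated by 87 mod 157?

1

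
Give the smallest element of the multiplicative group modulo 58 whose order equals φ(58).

3

φ(58) = φ(2)·φ(29) = 1·28 = 28 = 2^2 · 7.
Test candidates g = 2, 3, … against the prime factors q ∈ {2, 7} of φ(58): g is a generator iff g^(28/q) ≢ 1 for every such q.
g = 2: gcd(2, 58) = 2 > 1, not a unit — skip.
g = 3: 3^14 ≡ 57; 3^4 ≡ 23 — none is 1, so 3 is a primitive root.
The smallest primitive root modulo 58 is 3.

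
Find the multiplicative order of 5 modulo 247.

By Lagrange's theorem, ord_247(5) divides φ(247) = φ(13·19) = (13−1)·(19−1) = 12·18 = 216 = 2^3 · 3^3.
Divisors of 216: 1, 2, 3, 4, 6, 8, 9, 12, 18, 24, 27, 36, 54, 72, 108, 216.
Compute 5^d (mod 247) for the divisors d until we hit 1:
5^1 ≡ 5 (mod 247)
5^2 ≡ 25 (mod 247)
5^3 ≡ 125 (mod 247)
5^4 ≡ 131 (mod 247)
5^6 ≡ 64 (mod 247)
5^8 ≡ 118 (mod 247)
5^9 ≡ 96 (mod 247)
5^12 ≡ 144 (mod 247)
5^18 ≡ 77 (mod 247)
5^24 ≡ 235 (mod 247)
5^27 ≡ 229 (mod 247)
5^36 ≡ 1 (mod 247) ✓
Therefore the multiplicative order of 5 modulo 247 is 36.

36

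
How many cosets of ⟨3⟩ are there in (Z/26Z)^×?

4

The order of 3 must divide φ(26) = φ(2)·φ(13) = 1·12 = 12 = 2^2 · 3.
Divisors of 12: 1, 2, 3, 4, 6, 12.
Check 3^d mod 26 for each divisor in increasing order:
3^1 ≡ 3
3^2 ≡ 9
3^3 ≡ 1
Thus |⟨3⟩| = ord(3) = 3.
The index is φ(26) / ord(3) = 12 / 3 = 4.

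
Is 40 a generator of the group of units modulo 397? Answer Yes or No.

No

φ(397) = 397 − 1 = 396 = 2^2 · 3^2 · 11.
It suffices to check that the order of 40 is not a proper divisor of 396: compute 40^(396/q) for q ∈ {2, 3, 11}.
40^198 ≡ 1 (mod 397)  [q = 2: ≡ 1 ✗]
40^132 ≡ 362 (mod 397)  [q = 3: ≢ 1 ✓]
40^36 ≡ 126 (mod 397)  [q = 11: ≢ 1 ✓]
Since 40^198 ≡ 1, the order of 40 divides 198 < 396, so 40 is not a primitive root.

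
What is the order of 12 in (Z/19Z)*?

6

ord(12) | φ(19) = 19 − 1 = 18 = 2 · 3^2.
Divisors of 18: 1, 2, 3, 6, 9, 18.
Check 12^d mod 19 for each divisor in increasing order:
12^1 ≡ 12 (mod 19)
12^2 ≡ 11 (mod 19)
12^3 ≡ 18 (mod 19)
12^6 ≡ 1 (mod 19) ✓
The smallest such exponent is 6, so the order of 12 is 6.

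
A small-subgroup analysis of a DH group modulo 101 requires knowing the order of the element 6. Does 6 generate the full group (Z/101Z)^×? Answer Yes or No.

φ(101) = 101 − 1 = 100 = 2^2 · 5^2.
6 is a primitive root mod 101 iff 6^(φ(101)/q) ≢ 1 for every prime q | φ(101), i.e. q ∈ {2, 5}.
6^50 ≡ 1 (mod 101)  [q = 2: ≡ 1 ✗]
6^20 ≡ 1 (mod 101)  [q = 5: ≡ 1 ✗]
The check at q = 2 fails, so 6 generates a proper subgroup.

No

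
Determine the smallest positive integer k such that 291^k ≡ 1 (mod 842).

35

By Lagrange's theorem, ord_842(291) divides φ(842) = φ(2)·φ(421) = 1·420 = 420 = 2^2 · 3 · 5 · 7.
Divisors of 420: 1, 2, 3, 4, 5, 6, 7, 10, 12, 14, 15, 20, 21, 28, 30, 35, 42, 60, 70, 84, 105, 140, 210, 420.
Evaluate successive powers at the divisors of 420:
291^1 ≡ 291 (mod 842)
291^2 ≡ 481 (mod 842)
291^3 ≡ 199 (mod 842)
291^4 ≡ 653 (mod 842)
291^5 ≡ 573 (mod 842)
291^6 ≡ 27 (mod 842)
291^7 ≡ 279 (mod 842)
291^10 ≡ 791 (mod 842)
291^12 ≡ 729 (mod 842)
291^14 ≡ 377 (mod 842)
291^15 ≡ 247 (mod 842)
291^20 ≡ 75 (mod 842)
291^21 ≡ 775 (mod 842)
291^28 ≡ 673 (mod 842)
291^30 ≡ 385 (mod 842)
291^35 ≡ 1 (mod 842) ✓
So ord_842(291) = 35.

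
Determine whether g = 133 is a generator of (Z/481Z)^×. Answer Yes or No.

No

481 = 13 · 37 is a product of two distinct odd primes, so (Z/481Z)^× ≅ (Z/13Z)^× × (Z/37Z)^× is not cyclic.
No primitive root modulo 481 exists; in particular 133 is not one.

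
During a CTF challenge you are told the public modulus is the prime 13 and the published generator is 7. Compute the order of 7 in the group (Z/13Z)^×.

By Lagrange's theorem, ord_13(7) divides φ(13) = 13 − 1 = 12 = 2^2 · 3.
Divisors of 12: 1, 2, 3, 4, 6, 12.
Evaluate successive powers at the divisors of 12:
7^1 ≡ 7 (mod 13)
7^2 ≡ 10 (mod 13)
7^3 ≡ 5 (mod 13)
7^4 ≡ 9 (mod 13)
7^6 ≡ 12 (mod 13)
7^12 ≡ 1 (mod 13) ✓
Therefore the multiplicative order of 7 modulo 13 is 12.

12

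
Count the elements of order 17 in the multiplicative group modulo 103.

16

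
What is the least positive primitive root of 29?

2

φ(29) = 29 − 1 = 28 = 2^2 · 7.
Test candidates g = 2, 3, … against the prime factors q ∈ {2, 7} of φ(29): g is a generator iff g^(28/q) ≢ 1 for every such q.
g = 2: 2^14 ≡ 28; 2^4 ≡ 16 — none is 1, so 2 is a primitive root.
Hence the least primitive root of 29 is 2.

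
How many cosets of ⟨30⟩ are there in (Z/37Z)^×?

2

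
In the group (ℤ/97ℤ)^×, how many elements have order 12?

4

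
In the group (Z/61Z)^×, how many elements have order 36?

0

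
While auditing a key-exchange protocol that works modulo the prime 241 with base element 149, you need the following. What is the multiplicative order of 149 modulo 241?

By Lagrange's theorem, ord_241(149) divides φ(241) = 241 − 1 = 240 = 2^4 · 3 · 5.
Divisors of 240: 1, 2, 3, 4, 5, 6, 8, 10, 12, 15, 16, 20, 24, 30, 40, 48, 60, 80, 120, 240.
Compute 149^d (mod 241) for the divisors d until we hit 1:
149^1 ≡ 149 (mod 241)
149^2 ≡ 29 (mod 241)
149^3 ≡ 224 (mod 241)
149^4 ≡ 118 (mod 241)
149^5 ≡ 230 (mod 241)
149^6 ≡ 48 (mod 241)
149^8 ≡ 187 (mod 241)
149^10 ≡ 121 (mod 241)
149^12 ≡ 135 (mod 241)
149^15 ≡ 115 (mod 241)
149^16 ≡ 24 (mod 241)
149^20 ≡ 181 (mod 241)
149^24 ≡ 150 (mod 241)
149^30 ≡ 211 (mod 241)
149^40 ≡ 226 (mod 241)
149^48 ≡ 87 (mod 241)
149^60 ≡ 177 (mod 241)
149^80 ≡ 225 (mod 241)
149^120 ≡ 240 (mod 241)
149^240 ≡ 1 (mod 241) ✓
So ord_241(149) = 240.

240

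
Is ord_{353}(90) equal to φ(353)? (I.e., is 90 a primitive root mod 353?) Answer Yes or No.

Yes

φ(353) = 353 − 1 = 352 = 2^5 · 11.
It suffices to check that the order of 90 is not a proper divisor of 352: compute 90^(352/q) for q ∈ {2, 11}.
90^176 ≡ 352 (mod 353)  [q = 2: ≢ 1 ✓]
90^32 ≡ 185 (mod 353)  [q = 11: ≢ 1 ✓]
Every test exponent gives a nontrivial residue, hence 90 generates the full group.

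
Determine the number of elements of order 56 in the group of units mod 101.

0

φ(101) = 101 − 1 = 100 = 2^2 · 5^2.
In a cyclic group of order 100, there are φ(d) elements of order d for each divisor d of 100, and zero for non-divisors.
56 does not divide 100, so no element of (Z/101Z)^× has order 56.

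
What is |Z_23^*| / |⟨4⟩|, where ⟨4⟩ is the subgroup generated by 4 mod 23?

ord(4) | φ(23) = 23 − 1 = 22 = 2 · 11.
Divisors of 22: 1, 2, 11, 22.
Test each divisor d:
4^1 ≡ 4 (mod 23)
4^2 ≡ 16 (mod 23)
4^11 ≡ 1 (mod 23) ✓
So ord_23(4) = 11, hence |⟨4⟩| = 11.
The index is φ(23) / ord(4) = 22 / 11 = 2.

2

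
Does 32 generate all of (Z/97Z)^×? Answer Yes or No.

φ(97) = 97 − 1 = 96 = 2^5 · 3.
Test 32^(96/q) mod 97 for each prime factor q of 96:
32^48 ≡ 1 (mod 97)  [q = 2: ≡ 1 ✗]
32^32 ≡ 61 (mod 97)  [q = 3: ≢ 1 ✓]
The check at q = 2 fails, so 32 generates a proper subgroup.

No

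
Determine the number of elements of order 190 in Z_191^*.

72

φ(191) = 191 − 1 = 190 = 2 · 5 · 19.
Since (Z/191Z)^× is cyclic of order 190, the number of elements of order d is φ(d) when d | 190 and 0 otherwise.
190 = 2 · 5 · 19 divides 190, and φ(190) = 72.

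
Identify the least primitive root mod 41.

6

φ(41) = 41 − 1 = 40 = 2^3 · 5.
Test candidates g = 2, 3, … against the prime factors q ∈ {2, 5} of φ(41): g is a generator iff g^(40/q) ≢ 1 for every such q.
g = 2: 2^20 ≡ 1 — hits 1, so not a primitive root.
g = 3: 3^20 ≡ 40; 3^8 ≡ 1 — hits 1, so not a primitive root.
g = 4: 4^20 ≡ 1 — hits 1, so not a primitive root.
g = 5: 5^20 ≡ 1 — hits 1, so not a primitive root.
g = 6: 6^20 ≡ 40; 6^8 ≡ 10 — none is 1, so 6 is a primitive root.
The smallest primitive root modulo 41 is 6.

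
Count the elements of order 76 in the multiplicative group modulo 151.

φ(151) = 151 − 1 = 150 = 2 · 3 · 5^2.
In a cyclic group of order 150, there are φ(d) elements of order d for each divisor d of 150, and zero for non-divisors.
76 does not divide 150, so no element of (Z/151Z)^× has order 76.

0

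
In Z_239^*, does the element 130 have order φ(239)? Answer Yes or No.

Yes

φ(239) = 239 − 1 = 238 = 2 · 7 · 17.
Test 130^(238/q) mod 239 for each prime factor q of 238:
130^119 ≡ 238 (mod 239)  [q = 2: ≢ 1 ✓]
130^34 ≡ 98 (mod 239)  [q = 7: ≢ 1 ✓]
130^14 ≡ 51 (mod 239)  [q = 17: ≢ 1 ✓]
All checks pass, so 130 has order 238 and is a primitive root modulo 239.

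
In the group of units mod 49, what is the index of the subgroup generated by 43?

Since 43 ∈ (Z/49Z)^×, its order divides φ(49) = φ(7^2) = 7·(7−1) = 42 = 2 · 3 · 7.
Divisors of 42: 1, 2, 3, 6, 7, 14, 21, 42.
Test each divisor d:
43^1 ≡ 43 (mod 49)
43^2 ≡ 36 (mod 49)
43^3 ≡ 29 (mod 49)
43^6 ≡ 8 (mod 49)
43^7 ≡ 1 (mod 49) ✓
The order of 43 is 7, so the subgroup it generates has 7 elements.
The index is φ(49) / ord(43) = 42 / 7 = 6.

6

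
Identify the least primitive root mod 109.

6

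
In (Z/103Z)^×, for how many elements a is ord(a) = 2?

1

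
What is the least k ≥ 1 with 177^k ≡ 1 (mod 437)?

99

ord(177) | φ(437) = φ(19·23) = (19−1)·(23−1) = 18·22 = 396 = 2^2 · 3^2 · 11.
Divisors of 396: 1, 2, 3, 4, 6, 9, 11, 12, 18, 22, 33, 36, 44, 66, 99, 132, 198, 396.
Check 177^d mod 437 for each divisor in increasing order:
177^1 ≡ 177 (mod 437)
177^2 ≡ 302 (mod 437)
177^3 ≡ 140 (mod 437)
177^4 ≡ 308 (mod 437)
177^6 ≡ 372 (mod 437)
177^9 ≡ 77 (mod 437)
177^11 ≡ 93 (mod 437)
177^12 ≡ 292 (mod 437)
177^18 ≡ 248 (mod 437)
177^22 ≡ 346 (mod 437)
177^33 ≡ 277 (mod 437)
177^36 ≡ 324 (mod 437)
177^44 ≡ 415 (mod 437)
177^66 ≡ 254 (mod 437)
177^99 ≡ 1 (mod 437) ✓
Therefore the multiplicative order of 177 modulo 437 is 99.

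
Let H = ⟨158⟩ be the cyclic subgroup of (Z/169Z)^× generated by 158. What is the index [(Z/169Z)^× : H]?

ord(158) | φ(169) = φ(13^2) = 13·(13−1) = 156 = 2^2 · 3 · 13.
Divisors of 156: 1, 2, 3, 4, 6, 12, 13, 26, 39, 52, 78, 156.
Compute 158^d (mod 169) for the divisors d until we hit 1:
158^1 ≡ 158 (mod 169)
158^2 ≡ 121 (mod 169)
158^3 ≡ 21 (mod 169)
158^4 ≡ 107 (mod 169)
158^6 ≡ 103 (mod 169)
158^12 ≡ 131 (mod 169)
158^13 ≡ 80 (mod 169)
158^26 ≡ 147 (mod 169)
158^39 ≡ 99 (mod 169)
158^52 ≡ 146 (mod 169)
158^78 ≡ 168 (mod 169)
158^156 ≡ 1 (mod 169) ✓
The order of 158 is 156, so the subgroup it generates has 156 elements.
[(Z/169Z)^× : ⟨158⟩] = 156/156 = 1.

1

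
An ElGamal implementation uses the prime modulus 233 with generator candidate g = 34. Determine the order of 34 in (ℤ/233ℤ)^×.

232

Since 34 ∈ (Z/233Z)^×, its order divides φ(233) = 233 − 1 = 232 = 2^3 · 29.
Divisors of 232: 1, 2, 4, 8, 29, 58, 116, 232.
Check 34^d mod 233 for each divisor in increasing order:
34^1 ≡ 34
34^2 ≡ 224
34^4 ≡ 81
34^8 ≡ 37
34^29 ≡ 97
34^58 ≡ 89
34^116 ≡ 232
34^232 ≡ 1
The smallest such exponent is 232, so the order of 34 is 232.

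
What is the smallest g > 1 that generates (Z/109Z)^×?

6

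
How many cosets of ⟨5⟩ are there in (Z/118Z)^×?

Since 5 ∈ (Z/118Z)^×, its order divides φ(118) = φ(2)·φ(59) = 1·58 = 58 = 2 · 29.
Divisors of 58: 1, 2, 29, 58.
Check 5^d mod 118 for each divisor in increasing order:
5^1 ≡ 5 (mod 118)
5^2 ≡ 25 (mod 118)
5^29 ≡ 1 (mod 118) ✓
The order of 5 is 29, so the subgroup it generates has 29 elements.
[(Z/118Z)^× : ⟨5⟩] = 58/29 = 2.

2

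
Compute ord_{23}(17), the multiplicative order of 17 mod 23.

By Lagrange's theorem, ord_23(17) divides φ(23) = 23 − 1 = 22 = 2 · 11.
Divisors of 22: 1, 2, 11, 22.
Test each divisor d:
17^1 ≡ 17
17^2 ≡ 13
17^11 ≡ 22
17^22 ≡ 1
Therefore the multiplicative order of 17 modulo 23 is 22.

22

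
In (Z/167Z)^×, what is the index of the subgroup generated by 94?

2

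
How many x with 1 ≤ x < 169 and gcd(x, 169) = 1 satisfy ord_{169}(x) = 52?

φ(169) = φ(13^2) = 13·(13−1) = 156 = 2^2 · 3 · 13.
In a cyclic group of order 156, there are φ(d) elements of order d for each divisor d of 156, and zero for non-divisors.
52 = 2^2 · 13 divides 156, and φ(52) = 24.

24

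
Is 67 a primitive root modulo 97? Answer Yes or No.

No

φ(97) = 97 − 1 = 96 = 2^5 · 3.
Test 67^(96/q) mod 97 for each prime factor q of 96:
67^48 ≡ 96 (mod 97)  [q = 2: ≢ 1 ✓]
67^32 ≡ 1 (mod 97)  [q = 3: ≡ 1 ✗]
Since 67^32 ≡ 1, the order of 67 divides 32 < 96, so 67 is not a primitive root.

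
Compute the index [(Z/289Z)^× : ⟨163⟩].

By Lagrange's theorem, ord_289(163) divides φ(289) = φ(17^2) = 17·(17−1) = 272 = 2^4 · 17.
Divisors of 272: 1, 2, 4, 8, 16, 17, 34, 68, 136, 272.
Evaluate successive powers at the divisors of 272:
163^1 ≡ 163 (mod 289)
163^2 ≡ 270 (mod 289)
163^4 ≡ 72 (mod 289)
163^8 ≡ 271 (mod 289)
163^16 ≡ 35 (mod 289)
163^17 ≡ 214 (mod 289)
163^34 ≡ 134 (mod 289)
163^68 ≡ 38 (mod 289)
163^136 ≡ 288 (mod 289)
163^272 ≡ 1 (mod 289) ✓
The order of 163 is 272, so the subgroup it generates has 272 elements.
Index = |(Z/289Z)^×| / |⟨163⟩| = 272 / 272 = 1.

1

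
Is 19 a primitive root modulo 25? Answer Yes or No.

No

φ(25) = φ(5^2) = 5·(5−1) = 20 = 2^2 · 5.
An element g generates (Z/25Z)^× iff g^(20/q) ≢ 1 (mod 25) for each prime q ∈ {2, 5}.
19^10 ≡ 1 (mod 25)  [q = 2: ≡ 1 ✗]
19^4 ≡ 21 (mod 25)  [q = 5: ≢ 1 ✓]
19^10 ≡ 1 shows ord(19) | 10, strictly less than φ(25); not a primitive root.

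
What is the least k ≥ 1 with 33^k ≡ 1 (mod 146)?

Since 33 ∈ (Z/146Z)^×, its order divides φ(146) = φ(2)·φ(73) = 1·72 = 72 = 2^3 · 3^2.
Divisors of 72: 1, 2, 3, 4, 6, 8, 9, 12, 18, 24, 36, 72.
Evaluate successive powers at the divisors of 72:
33^1 ≡ 33 (mod 146)
33^2 ≡ 67 (mod 146)
33^3 ≡ 21 (mod 146)
33^4 ≡ 109 (mod 146)
33^6 ≡ 3 (mod 146)
33^8 ≡ 55 (mod 146)
33^9 ≡ 63 (mod 146)
33^12 ≡ 9 (mod 146)
33^18 ≡ 27 (mod 146)
33^24 ≡ 81 (mod 146)
33^36 ≡ 145 (mod 146)
33^72 ≡ 1 (mod 146) ✓
The smallest such exponent is 72, so the order of 33 is 72.

72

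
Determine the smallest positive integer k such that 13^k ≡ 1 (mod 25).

By Lagrange's theorem, ord_25(13) divides φ(25) = φ(5^2) = 5·(5−1) = 20 = 2^2 · 5.
Divisors of 20: 1, 2, 4, 5, 10, 20.
Check 13^d mod 25 for each divisor in increasing order:
13^1 ≡ 13 (mod 25)
13^2 ≡ 19 (mod 25)
13^4 ≡ 11 (mod 25)
13^5 ≡ 18 (mod 25)
13^10 ≡ 24 (mod 25)
13^20 ≡ 1 (mod 25) ✓
Therefore the multiplicative order of 13 modulo 25 is 20.

20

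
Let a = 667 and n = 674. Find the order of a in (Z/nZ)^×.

56

By Lagrange's theorem, ord_674(667) divides φ(674) = φ(2)·φ(337) = 1·336 = 336 = 2^4 · 3 · 7.
Divisors of 336: 1, 2, 3, 4, 6, 7, 8, 12, 14, 16, 21, 24, 28, 42, 48, 56, 84, 112, 168, 336.
Test each divisor d:
667^1 ≡ 667 (mod 674)
667^2 ≡ 49 (mod 674)
667^3 ≡ 331 (mod 674)
667^4 ≡ 379 (mod 674)
667^6 ≡ 373 (mod 674)
667^7 ≡ 85 (mod 674)
667^8 ≡ 79 (mod 674)
667^12 ≡ 285 (mod 674)
667^14 ≡ 485 (mod 674)
667^16 ≡ 175 (mod 674)
667^21 ≡ 111 (mod 674)
667^24 ≡ 345 (mod 674)
667^28 ≡ 673 (mod 674)
667^42 ≡ 189 (mod 674)
667^48 ≡ 401 (mod 674)
667^56 ≡ 1 (mod 674) ✓
So ord_674(667) = 56.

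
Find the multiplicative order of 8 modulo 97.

16

By Lagrange's theorem, ord_97(8) divides φ(97) = 97 − 1 = 96 = 2^5 · 3.
Divisors of 96: 1, 2, 3, 4, 6, 8, 12, 16, 24, 32, 48, 96.
Test each divisor d:
8^1 ≡ 8 (mod 97)
8^2 ≡ 64 (mod 97)
8^3 ≡ 27 (mod 97)
8^4 ≡ 22 (mod 97)
8^6 ≡ 50 (mod 97)
8^8 ≡ 96 (mod 97)
8^12 ≡ 75 (mod 97)
8^16 ≡ 1 (mod 97) ✓
The smallest such exponent is 16, so the order of 8 is 16.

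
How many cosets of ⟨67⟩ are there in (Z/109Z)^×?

1

The order of 67 must divide φ(109) = 109 − 1 = 108 = 2^2 · 3^3.
Divisors of 108: 1, 2, 3, 4, 6, 9, 12, 18, 27, 36, 54, 108.
Test each divisor d:
67^1 ≡ 67
67^2 ≡ 20
67^3 ≡ 32
67^4 ≡ 73
67^6 ≡ 43
67^9 ≡ 68
67^12 ≡ 105
67^18 ≡ 46
67^27 ≡ 76
67^36 ≡ 45
67^54 ≡ 108
67^108 ≡ 1
The order of 67 is 108, so the subgroup it generates has 108 elements.
The index is φ(109) / ord(67) = 108 / 108 = 1.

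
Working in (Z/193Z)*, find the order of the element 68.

ord(68) | φ(193) = 193 − 1 = 192 = 2^6 · 3.
Divisors of 192: 1, 2, 3, 4, 6, 8, 12, 16, 24, 32, 48, 64, 96, 192.
Test each divisor d:
68^1 ≡ 68 (mod 193)
68^2 ≡ 185 (mod 193)
68^3 ≡ 35 (mod 193)
68^4 ≡ 64 (mod 193)
68^6 ≡ 67 (mod 193)
68^8 ≡ 43 (mod 193)
68^12 ≡ 50 (mod 193)
68^16 ≡ 112 (mod 193)
68^24 ≡ 184 (mod 193)
68^32 ≡ 192 (mod 193)
68^48 ≡ 81 (mod 193)
68^64 ≡ 1 (mod 193) ✓
The smallest such exponent is 64, so the order of 68 is 64.

64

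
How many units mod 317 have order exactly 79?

78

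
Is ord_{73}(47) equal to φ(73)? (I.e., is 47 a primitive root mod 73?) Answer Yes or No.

Yes

φ(73) = 73 − 1 = 72 = 2^3 · 3^2.
It suffices to check that the order of 47 is not a proper divisor of 72: compute 47^(72/q) for q ∈ {2, 3}.
47^36 ≡ 72 (mod 73)  [q = 2: ≢ 1 ✓]
47^24 ≡ 8 (mod 73)  [q = 3: ≢ 1 ✓]
All checks pass, so 47 has order 72 and is a primitive root modulo 73.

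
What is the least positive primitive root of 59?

2

φ(59) = 59 − 1 = 58 = 2 · 29.
Test candidates g = 2, 3, … against the prime factors q ∈ {2, 29} of φ(59): g is a generator iff g^(58/q) ≢ 1 for every such q.
g = 2: 2^29 ≡ 58; 2^2 ≡ 4 — none is 1, so 2 is a primitive root.
Hence the least primitive root of 59 is 2.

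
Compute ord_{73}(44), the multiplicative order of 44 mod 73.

72

ord(44) | φ(73) = 73 − 1 = 72 = 2^3 · 3^2.
Divisors of 72: 1, 2, 3, 4, 6, 8, 9, 12, 18, 24, 36, 72.
Compute 44^d (mod 73) for the divisors d until we hit 1:
44^1 ≡ 44
44^2 ≡ 38
44^3 ≡ 66
44^4 ≡ 57
44^6 ≡ 49
44^8 ≡ 37
44^9 ≡ 22
44^12 ≡ 65
44^18 ≡ 46
44^24 ≡ 64
44^36 ≡ 72
44^72 ≡ 1
Therefore the multiplicative order of 44 modulo 73 is 72.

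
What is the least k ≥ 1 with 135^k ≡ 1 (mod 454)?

226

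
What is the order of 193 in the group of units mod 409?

ord(193) | φ(409) = 409 − 1 = 408 = 2^3 · 3 · 17.
Divisors of 408: 1, 2, 3, 4, 6, 8, 12, 17, 24, 34, 51, 68, 102, 136, 204, 408.
Check 193^d mod 409 for each divisor in increasing order:
193^1 ≡ 193
193^2 ≡ 30
193^3 ≡ 64
193^4 ≡ 82
193^6 ≡ 6
193^8 ≡ 180
193^12 ≡ 36
193^17 ≡ 408
193^24 ≡ 69
193^34 ≡ 1
So ord_409(193) = 34.

34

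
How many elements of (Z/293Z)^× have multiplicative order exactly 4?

2

φ(293) = 293 − 1 = 292 = 2^2 · 73.
In a cyclic group of order 292, there are φ(d) elements of order d for each divisor d of 292, and zero for non-divisors.
4 = 2^2 divides 292, and φ(4) = 2.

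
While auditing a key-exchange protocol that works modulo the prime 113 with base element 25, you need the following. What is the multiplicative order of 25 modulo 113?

56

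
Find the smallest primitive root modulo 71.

7

φ(71) = 71 − 1 = 70 = 2 · 5 · 7.
g is a primitive root iff g^(70/q) ≢ 1 (mod 71) for each prime q ∈ {2, 5, 7}.
g = 2: 2^35 ≡ 1 — hits 1, so not a primitive root.
g = 3: 3^35 ≡ 1 — hits 1, so not a primitive root.
g = 4: 4^35 ≡ 1 — hits 1, so not a primitive root.
g = 5: 5^35 ≡ 1 — hits 1, so not a primitive root.
g = 6: 6^35 ≡ 1 — hits 1, so not a primitive root.
g = 7: 7^35 ≡ 70; 7^14 ≡ 54; 7^10 ≡ 45 — none is 1, so 7 is a primitive root.
Hence the least primitive root of 71 is 7.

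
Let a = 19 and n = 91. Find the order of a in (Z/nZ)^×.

Since 19 ∈ (Z/91Z)^×, its order divides φ(91) = φ(7·13) = (7−1)·(13−1) = 6·12 = 72 = 2^3 · 3^2.
Divisors of 72: 1, 2, 3, 4, 6, 8, 9, 12, 18, 24, 36, 72.
Check 19^d mod 91 for each divisor in increasing order:
19^1 ≡ 19 (mod 91)
19^2 ≡ 88 (mod 91)
19^3 ≡ 34 (mod 91)
19^4 ≡ 9 (mod 91)
19^6 ≡ 64 (mod 91)
19^8 ≡ 81 (mod 91)
19^9 ≡ 83 (mod 91)
19^12 ≡ 1 (mod 91) ✓
Therefore the multiplicative order of 19 modulo 91 is 12.

12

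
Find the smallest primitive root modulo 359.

7

φ(359) = 359 − 1 = 358 = 2 · 179.
Test candidates g = 2, 3, … against the prime factors q ∈ {2, 179} of φ(359): g is a generator iff g^(358/q) ≢ 1 for every such q.
g = 2: 2^179 ≡ 1 — hits 1, so not a primitive root.
g = 3: 3^179 ≡ 1 — hits 1, so not a primitive root.
g = 4: 4^179 ≡ 1 — hits 1, so not a primitive root.
g = 5: 5^179 ≡ 1 — hits 1, so not a primitive root.
g = 6: 6^179 ≡ 1 — hits 1, so not a primitive root.
g = 7: 7^179 ≡ 358; 7^2 ≡ 49 — none is 1, so 7 is a primitive root.
Hence the least primitive root of 359 is 7.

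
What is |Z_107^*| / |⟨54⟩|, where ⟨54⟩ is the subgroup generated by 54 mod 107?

1

ord(54) | φ(107) = 107 − 1 = 106 = 2 · 53.
Divisors of 106: 1, 2, 53, 106.
Evaluate successive powers at the divisors of 106:
54^1 ≡ 54
54^2 ≡ 27
54^53 ≡ 106
54^106 ≡ 1
Thus |⟨54⟩| = ord(54) = 106.
The index is φ(107) / ord(54) = 106 / 106 = 1.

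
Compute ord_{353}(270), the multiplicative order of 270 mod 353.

88

ord(270) | φ(353) = 353 − 1 = 352 = 2^5 · 11.
Divisors of 352: 1, 2, 4, 8, 11, 16, 22, 32, 44, 88, 176, 352.
Test each divisor d:
270^1 ≡ 270
270^2 ≡ 182
270^4 ≡ 295
270^8 ≡ 187
270^11 ≡ 237
270^16 ≡ 22
270^22 ≡ 42
270^32 ≡ 131
270^44 ≡ 352
270^88 ≡ 1
Therefore the multiplicative order of 270 modulo 353 is 88.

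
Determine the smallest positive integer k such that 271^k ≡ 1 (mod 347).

Since 271 ∈ (Z/347Z)^×, its order divides φ(347) = 347 − 1 = 346 = 2 · 173.
Divisors of 346: 1, 2, 173, 346.
Test each divisor d:
271^1 ≡ 271 (mod 347)
271^2 ≡ 224 (mod 347)
271^173 ≡ 1 (mod 347) ✓
So ord_347(271) = 173.

173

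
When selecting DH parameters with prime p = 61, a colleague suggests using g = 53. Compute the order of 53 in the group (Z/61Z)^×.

20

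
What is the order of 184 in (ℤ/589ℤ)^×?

90

By Lagrange's theorem, ord_589(184) divides φ(589) = φ(19·31) = (19−1)·(31−1) = 18·30 = 540 = 2^2 · 3^3 · 5.
Divisors of 540: 1, 2, 3, 4, 5, 6, 9, 10, 12, 15, 18, 20, 27, 30, 36, 45, 54, 60, 90, 108, 135, 180, 270, 540.
Evaluate successive powers at the divisors of 540:
184^1 ≡ 184 (mod 589)
184^2 ≡ 283 (mod 589)
184^3 ≡ 240 (mod 589)
184^4 ≡ 574 (mod 589)
184^5 ≡ 185 (mod 589)
184^6 ≡ 467 (mod 589)
184^9 ≡ 170 (mod 589)
184^10 ≡ 63 (mod 589)
184^12 ≡ 159 (mod 589)
184^15 ≡ 464 (mod 589)
184^18 ≡ 39 (mod 589)
184^20 ≡ 435 (mod 589)
184^27 ≡ 151 (mod 589)
184^30 ≡ 311 (mod 589)
184^36 ≡ 343 (mod 589)
184^45 ≡ 588 (mod 589)
184^54 ≡ 419 (mod 589)
184^60 ≡ 125 (mod 589)
184^90 ≡ 1 (mod 589) ✓
The smallest such exponent is 90, so the order of 184 is 90.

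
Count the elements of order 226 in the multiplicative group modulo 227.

112

φ(227) = 227 − 1 = 226 = 2 · 113.
(Z/227Z)^× is cyclic (|G| = 226); a cyclic group of order m has exactly φ(d) elements of each order d | m, and none otherwise.
226 = 2 · 113 divides 226, and φ(226) = 112.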